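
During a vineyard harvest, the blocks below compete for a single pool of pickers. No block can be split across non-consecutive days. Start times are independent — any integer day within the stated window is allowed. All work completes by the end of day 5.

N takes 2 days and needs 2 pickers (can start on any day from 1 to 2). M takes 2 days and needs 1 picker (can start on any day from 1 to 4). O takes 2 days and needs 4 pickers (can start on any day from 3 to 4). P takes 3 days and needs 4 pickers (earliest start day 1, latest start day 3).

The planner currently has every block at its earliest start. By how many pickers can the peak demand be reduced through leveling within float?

2

Early-start peak: d1:7  d2:7  d3:8  d4:4  d5:0 ⇒ 8.
Leveled (N@1, M@3, O@4, P@1): d1:6  d2:6  d3:5  d4:5  d5:4 ⇒ 6.
Reduction 8 − 6 = 2.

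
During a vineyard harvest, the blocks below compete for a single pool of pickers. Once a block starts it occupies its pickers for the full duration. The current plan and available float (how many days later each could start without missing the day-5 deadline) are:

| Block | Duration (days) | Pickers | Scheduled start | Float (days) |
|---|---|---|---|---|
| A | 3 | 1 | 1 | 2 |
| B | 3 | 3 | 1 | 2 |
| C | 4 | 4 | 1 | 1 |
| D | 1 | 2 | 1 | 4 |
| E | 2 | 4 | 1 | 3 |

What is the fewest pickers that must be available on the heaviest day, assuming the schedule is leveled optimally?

8

Early-start (A@1, B@1, C@1, D@1, E@1) gives peak 14: d1:14  d2:12  d3:8  d4:4  d5:0.
Shift D→5, E→4.
Schedule A@1, B@1, C@1, D@5, E@4: d1:8  d2:8  d3:8  d4:8  d5:6 — peak 8.
Total picker-days = 38 over 5 days ⇒ peak ≥ ⌈38/5⌉ = 8, so 8 is optimal.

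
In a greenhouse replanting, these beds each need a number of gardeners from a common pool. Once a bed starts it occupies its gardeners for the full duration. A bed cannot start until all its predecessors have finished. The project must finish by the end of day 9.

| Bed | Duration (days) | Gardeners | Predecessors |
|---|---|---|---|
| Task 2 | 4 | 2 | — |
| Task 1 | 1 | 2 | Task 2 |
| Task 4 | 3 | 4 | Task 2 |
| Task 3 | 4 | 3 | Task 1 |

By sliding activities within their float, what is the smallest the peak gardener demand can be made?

Schedule Task 2@1, Task 1@5, Task 4@5, Task 3@6: d1:2  d2:2  d3:2  d4:2  d5:6  d6:7  d7:7  d8:3  d9:3 — peak 7.
No arrangement of the 3 feasible schedules does better.

7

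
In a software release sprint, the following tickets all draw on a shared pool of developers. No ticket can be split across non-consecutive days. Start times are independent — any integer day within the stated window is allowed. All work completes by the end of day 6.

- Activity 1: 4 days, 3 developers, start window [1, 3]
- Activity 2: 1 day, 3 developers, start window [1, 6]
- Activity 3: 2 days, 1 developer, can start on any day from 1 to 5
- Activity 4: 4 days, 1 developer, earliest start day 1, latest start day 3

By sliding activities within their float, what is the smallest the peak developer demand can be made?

Early-start (Activity 1@1, Activity 2@1, Activity 3@1, Activity 4@1) gives peak 8: d1:8  d2:5  d3:4  d4:4  d5:0  d6:0.
Shift Activity 2→5, Activity 4→3.
Schedule Activity 1@1, Activity 2@5, Activity 3@1, Activity 4@3: d1:4  d2:4  d3:4  d4:4  d5:4  d6:1 — peak 4.
Total developer-days = 21 over 6 days ⇒ peak ≥ ⌈21/6⌉ = 4, so 4 is optimal.

4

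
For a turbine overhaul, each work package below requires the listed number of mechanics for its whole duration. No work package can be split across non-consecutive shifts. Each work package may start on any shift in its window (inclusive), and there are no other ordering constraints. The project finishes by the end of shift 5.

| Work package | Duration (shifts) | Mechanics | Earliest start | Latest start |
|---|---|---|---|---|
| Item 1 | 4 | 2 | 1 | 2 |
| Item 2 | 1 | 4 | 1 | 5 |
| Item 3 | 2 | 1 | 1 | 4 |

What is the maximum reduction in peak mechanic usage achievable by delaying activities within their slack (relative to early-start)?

Early-start peak: s1:7  s2:3  s3:2  s4:2  s5:0 ⇒ 7.
Leveled (Item 1@1, Item 2@5, Item 3@1): s1:3  s2:3  s3:2  s4:2  s5:4 ⇒ 4.
Reduction 7 − 4 = 3.

3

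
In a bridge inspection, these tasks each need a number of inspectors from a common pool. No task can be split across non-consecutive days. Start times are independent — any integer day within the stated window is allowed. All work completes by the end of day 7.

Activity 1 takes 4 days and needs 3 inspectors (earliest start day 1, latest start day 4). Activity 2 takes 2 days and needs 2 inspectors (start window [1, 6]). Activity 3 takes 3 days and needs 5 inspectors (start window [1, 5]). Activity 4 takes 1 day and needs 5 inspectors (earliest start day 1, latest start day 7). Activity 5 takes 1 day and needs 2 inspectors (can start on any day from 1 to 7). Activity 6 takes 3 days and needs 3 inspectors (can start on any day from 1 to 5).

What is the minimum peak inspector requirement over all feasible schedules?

Early-start (Activity 1@1, Activity 2@1, Activity 3@1, Activity 4@1, Activity 5@1, Activity 6@1) gives peak 20: d1:20  d2:13  d3:11  d4:3  d5:0  d6:0  d7:0.
Shift Activity 3→3, Activity 4→6, Activity 6→5.
Schedule Activity 1@1, Activity 2@1, Activity 3@3, Activity 4@6, Activity 5@1, Activity 6@5: d1:7  d2:5  d3:8  d4:8  d5:8  d6:8  d7:3 — peak 8.

8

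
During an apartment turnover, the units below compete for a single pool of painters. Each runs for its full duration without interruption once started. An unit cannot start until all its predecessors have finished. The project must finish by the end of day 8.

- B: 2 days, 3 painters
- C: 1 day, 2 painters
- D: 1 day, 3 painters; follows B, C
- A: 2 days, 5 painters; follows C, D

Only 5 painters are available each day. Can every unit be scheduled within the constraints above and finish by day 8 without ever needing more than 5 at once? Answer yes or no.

yes

Schedule B@1, C@1, D@3, A@4: d1:5  d2:3  d3:3  d4:5  d5:5  d6:0  d7:0  d8:0 — peak 5 ≤ 5.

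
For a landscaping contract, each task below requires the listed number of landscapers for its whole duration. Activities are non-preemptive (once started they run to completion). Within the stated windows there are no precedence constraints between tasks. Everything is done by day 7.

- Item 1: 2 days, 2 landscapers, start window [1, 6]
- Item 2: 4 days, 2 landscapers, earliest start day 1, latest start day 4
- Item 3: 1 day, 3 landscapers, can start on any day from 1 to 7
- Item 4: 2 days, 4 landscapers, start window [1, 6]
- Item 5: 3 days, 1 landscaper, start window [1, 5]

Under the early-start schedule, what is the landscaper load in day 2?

At early start, day 2 has: Item 1, Item 2, Item 4, Item 5.
Demand: 2 + 2 + 4 + 1 = 9.

9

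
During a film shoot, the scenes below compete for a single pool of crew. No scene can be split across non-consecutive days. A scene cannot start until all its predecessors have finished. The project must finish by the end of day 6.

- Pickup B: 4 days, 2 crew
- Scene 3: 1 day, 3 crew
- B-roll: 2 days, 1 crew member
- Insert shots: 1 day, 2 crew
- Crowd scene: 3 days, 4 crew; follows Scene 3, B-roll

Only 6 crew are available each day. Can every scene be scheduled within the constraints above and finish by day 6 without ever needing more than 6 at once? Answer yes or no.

Schedule Pickup B@1, Scene 3@1, B-roll@1, Insert shots@2, Crowd scene@3: d1:6  d2:5  d3:6  d4:6  d5:4  d6:0 — peak 6 ≤ 6.

yes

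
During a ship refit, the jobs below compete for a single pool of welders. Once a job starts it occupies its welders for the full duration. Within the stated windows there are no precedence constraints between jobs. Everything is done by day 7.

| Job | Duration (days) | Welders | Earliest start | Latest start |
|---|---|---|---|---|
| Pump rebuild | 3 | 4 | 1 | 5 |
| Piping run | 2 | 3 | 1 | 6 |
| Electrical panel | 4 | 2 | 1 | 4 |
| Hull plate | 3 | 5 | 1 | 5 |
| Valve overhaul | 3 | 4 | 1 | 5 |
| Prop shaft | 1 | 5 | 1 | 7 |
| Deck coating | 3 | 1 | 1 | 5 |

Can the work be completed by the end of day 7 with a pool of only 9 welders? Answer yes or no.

no

The minimum achievable peak is 10; 9 < 10, so no feasible schedule stays within the cap.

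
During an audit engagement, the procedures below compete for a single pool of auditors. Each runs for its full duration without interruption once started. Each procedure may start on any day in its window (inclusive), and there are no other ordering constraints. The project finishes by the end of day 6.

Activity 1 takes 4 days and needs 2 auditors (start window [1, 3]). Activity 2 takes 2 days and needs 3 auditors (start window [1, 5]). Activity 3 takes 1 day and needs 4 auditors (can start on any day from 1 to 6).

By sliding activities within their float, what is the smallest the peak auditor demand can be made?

Early-start (Activity 1@1, Activity 2@1, Activity 3@1) gives peak 9: d1:9  d2:5  d3:2  d4:2  d5:0  d6:0.
Shift Activity 3→5.
Schedule Activity 1@1, Activity 2@1, Activity 3@5: d1:5  d2:5  d3:2  d4:2  d5:4  d6:0 — peak 5.

5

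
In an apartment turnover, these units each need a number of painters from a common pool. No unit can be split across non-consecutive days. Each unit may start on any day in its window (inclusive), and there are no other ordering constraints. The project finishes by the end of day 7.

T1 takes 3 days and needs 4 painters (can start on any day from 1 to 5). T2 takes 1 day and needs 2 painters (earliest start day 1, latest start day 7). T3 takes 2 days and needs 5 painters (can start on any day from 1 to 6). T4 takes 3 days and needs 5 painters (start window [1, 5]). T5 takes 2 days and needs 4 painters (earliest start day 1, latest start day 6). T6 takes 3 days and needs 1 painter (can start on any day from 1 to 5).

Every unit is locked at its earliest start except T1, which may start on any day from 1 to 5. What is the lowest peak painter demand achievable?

17

T1@1: d1:21  d2:19  d3:10  d4:0  d5:0  d6:0  d7:0 → peak 21
T1@2: d1:17  d2:19  d3:10  d4:4  d5:0  d6:0  d7:0 → peak 19
T1@3: d1:17  d2:15  d3:10  d4:4  d5:4  d6:0  d7:0 → peak 17
T1@4: d1:17  d2:15  d3:6  d4:4  d5:4  d6:4  d7:0 → peak 17
T1@5: d1:17  d2:15  d3:6  d4:0  d5:4  d6:4  d7:4 → peak 17
Best is T1@3, peak 17.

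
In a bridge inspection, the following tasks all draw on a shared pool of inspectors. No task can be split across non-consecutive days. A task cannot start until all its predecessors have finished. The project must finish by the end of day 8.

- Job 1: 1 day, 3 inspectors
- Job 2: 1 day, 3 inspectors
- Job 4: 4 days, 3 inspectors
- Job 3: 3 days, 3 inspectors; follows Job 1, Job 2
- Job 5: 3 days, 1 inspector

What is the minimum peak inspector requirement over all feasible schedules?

6

Early-start (Job 1@1, Job 2@1, Job 4@1, Job 3@2, Job 5@1) gives peak 10: d1:10  d2:7  d3:7  d4:6  d5:0  d6:0  d7:0  d8:0.
Shift Job 4→2, Job 5→5.
Schedule Job 1@1, Job 2@1, Job 4@2, Job 3@2, Job 5@5: d1:6  d2:6  d3:6  d4:6  d5:4  d6:1  d7:1  d8:0 — peak 6.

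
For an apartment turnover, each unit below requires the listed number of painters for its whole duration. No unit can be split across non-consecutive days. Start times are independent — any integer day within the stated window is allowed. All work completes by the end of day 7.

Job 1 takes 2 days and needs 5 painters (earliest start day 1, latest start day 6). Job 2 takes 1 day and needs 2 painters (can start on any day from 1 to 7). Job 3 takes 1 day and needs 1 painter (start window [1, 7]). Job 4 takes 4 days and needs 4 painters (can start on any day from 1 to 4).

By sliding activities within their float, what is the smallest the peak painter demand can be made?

5

Early-start (Job 1@1, Job 2@1, Job 3@1, Job 4@1) gives peak 12: d1:12  d2:9  d3:4  d4:4  d5:0  d6:0  d7:0.
Shift Job 2→3, Job 3→3, Job 4→4.
Schedule Job 1@1, Job 2@3, Job 3@3, Job 4@4: d1:5  d2:5  d3:3  d4:4  d5:4  d6:4  d7:4 — peak 5.
Total painter-days = 29 over 7 days ⇒ peak ≥ ⌈29/7⌉ = 5, so 5 is optimal.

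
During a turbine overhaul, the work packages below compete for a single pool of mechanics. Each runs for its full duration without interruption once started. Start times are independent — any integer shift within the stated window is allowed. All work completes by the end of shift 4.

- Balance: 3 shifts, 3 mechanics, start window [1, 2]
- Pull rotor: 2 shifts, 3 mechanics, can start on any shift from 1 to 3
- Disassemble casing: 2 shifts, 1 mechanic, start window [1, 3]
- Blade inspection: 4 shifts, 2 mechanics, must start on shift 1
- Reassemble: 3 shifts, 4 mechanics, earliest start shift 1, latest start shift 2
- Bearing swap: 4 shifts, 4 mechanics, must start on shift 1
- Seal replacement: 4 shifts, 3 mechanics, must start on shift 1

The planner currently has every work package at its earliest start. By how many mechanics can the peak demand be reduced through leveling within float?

1

Early-start peak: s1:20  s2:20  s3:16  s4:9 ⇒ 20.
Leveled (Balance@1, Pull rotor@1, Disassemble casing@3, Blade inspection@1, Reassemble@1, Bearing swap@1, Seal replacement@1): s1:19  s2:19  s3:17  s4:10 ⇒ 19.
Reduction 20 − 19 = 1.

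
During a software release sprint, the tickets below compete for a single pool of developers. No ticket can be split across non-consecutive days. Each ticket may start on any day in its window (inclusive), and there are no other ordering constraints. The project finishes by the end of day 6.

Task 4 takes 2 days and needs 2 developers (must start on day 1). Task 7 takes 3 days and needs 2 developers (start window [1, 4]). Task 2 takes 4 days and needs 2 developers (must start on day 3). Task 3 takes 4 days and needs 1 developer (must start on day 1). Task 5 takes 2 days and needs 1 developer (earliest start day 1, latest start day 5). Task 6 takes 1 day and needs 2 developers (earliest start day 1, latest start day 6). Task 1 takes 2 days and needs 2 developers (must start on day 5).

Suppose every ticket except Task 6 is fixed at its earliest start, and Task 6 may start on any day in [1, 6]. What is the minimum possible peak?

6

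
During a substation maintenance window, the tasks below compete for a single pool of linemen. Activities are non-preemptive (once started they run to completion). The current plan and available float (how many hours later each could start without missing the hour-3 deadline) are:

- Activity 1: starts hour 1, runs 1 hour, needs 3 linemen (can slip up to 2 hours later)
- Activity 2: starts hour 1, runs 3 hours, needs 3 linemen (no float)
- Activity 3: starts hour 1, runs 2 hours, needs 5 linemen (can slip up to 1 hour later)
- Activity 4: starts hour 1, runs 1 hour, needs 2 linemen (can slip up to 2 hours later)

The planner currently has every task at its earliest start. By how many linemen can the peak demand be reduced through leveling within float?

5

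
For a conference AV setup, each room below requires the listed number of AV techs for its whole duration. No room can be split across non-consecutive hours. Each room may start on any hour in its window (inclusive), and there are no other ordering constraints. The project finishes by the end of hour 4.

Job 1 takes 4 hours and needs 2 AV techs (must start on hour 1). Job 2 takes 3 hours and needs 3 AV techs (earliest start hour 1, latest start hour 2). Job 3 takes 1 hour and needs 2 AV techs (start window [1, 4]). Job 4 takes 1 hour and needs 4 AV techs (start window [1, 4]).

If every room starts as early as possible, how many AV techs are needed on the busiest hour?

Early-start schedule: Job 1@1, Job 2@1, Job 3@1, Job 4@1.
Load per hour: hour 1: 11, hour 2: 5, hour 3: 5, hour 4: 2.
Peak is 11.

11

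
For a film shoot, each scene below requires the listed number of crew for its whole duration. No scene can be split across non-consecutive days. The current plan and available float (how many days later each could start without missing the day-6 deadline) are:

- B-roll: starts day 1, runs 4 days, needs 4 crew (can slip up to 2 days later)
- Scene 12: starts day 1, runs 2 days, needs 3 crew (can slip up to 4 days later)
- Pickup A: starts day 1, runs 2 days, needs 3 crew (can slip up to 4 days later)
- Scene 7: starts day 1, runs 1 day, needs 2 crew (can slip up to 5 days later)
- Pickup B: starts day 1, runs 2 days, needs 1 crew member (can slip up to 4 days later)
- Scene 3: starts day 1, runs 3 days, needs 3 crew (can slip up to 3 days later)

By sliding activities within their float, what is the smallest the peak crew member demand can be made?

7

Early-start (B-roll@1, Scene 12@1, Pickup A@1, Scene 7@1, Pickup B@1, Scene 3@1) gives peak 16: d1:16  d2:14  d3:7  d4:4  d5:0  d6:0.
Shift Pickup A→5, Scene 7→3, Pickup B→5, Scene 3→4.
Schedule B-roll@1, Scene 12@1, Pickup A@5, Scene 7@3, Pickup B@5, Scene 3@4: d1:7  d2:7  d3:6  d4:7  d5:7  d6:7 — peak 7.
Total crew member-days = 41 over 6 days ⇒ peak ≥ ⌈41/6⌉ = 7, so 7 is optimal.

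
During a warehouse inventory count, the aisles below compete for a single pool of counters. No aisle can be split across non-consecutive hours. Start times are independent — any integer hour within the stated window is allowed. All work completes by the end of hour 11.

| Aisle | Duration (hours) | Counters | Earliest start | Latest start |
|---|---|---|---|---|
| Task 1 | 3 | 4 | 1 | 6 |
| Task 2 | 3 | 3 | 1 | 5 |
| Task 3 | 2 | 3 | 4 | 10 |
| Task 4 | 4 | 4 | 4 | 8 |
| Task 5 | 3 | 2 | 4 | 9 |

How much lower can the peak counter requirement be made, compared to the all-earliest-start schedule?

Early-start peak: h1:7  h2:7  h3:7  h4:9  h5:9  h6:6  h7:4  h8:0  h9:0  h10:0  h11:0 ⇒ 9.
Leveled (Task 1@1, Task 2@4, Task 3@4, Task 4@7, Task 5@6): h1:4  h2:4  h3:4  h4:6  h5:6  h6:5  h7:6  h8:6  h9:4  h10:4  h11:0 ⇒ 6.
Reduction 9 − 6 = 3.

3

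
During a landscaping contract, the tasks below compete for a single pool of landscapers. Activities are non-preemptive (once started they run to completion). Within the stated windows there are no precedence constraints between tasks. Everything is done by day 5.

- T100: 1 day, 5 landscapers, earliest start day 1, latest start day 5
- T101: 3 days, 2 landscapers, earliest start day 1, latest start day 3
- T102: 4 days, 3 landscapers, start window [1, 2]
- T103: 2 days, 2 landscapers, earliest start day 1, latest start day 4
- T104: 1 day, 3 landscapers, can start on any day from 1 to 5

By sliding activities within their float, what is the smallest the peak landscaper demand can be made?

7

Early-start (T100@1, T101@1, T102@1, T103@1, T104@1) gives peak 15: d1:15  d2:7  d3:5  d4:3  d5:0.
Shift T102→2, T103→2, T104→4.
Schedule T100@1, T101@1, T102@2, T103@2, T104@4: d1:7  d2:7  d3:7  d4:6  d5:3 — peak 7.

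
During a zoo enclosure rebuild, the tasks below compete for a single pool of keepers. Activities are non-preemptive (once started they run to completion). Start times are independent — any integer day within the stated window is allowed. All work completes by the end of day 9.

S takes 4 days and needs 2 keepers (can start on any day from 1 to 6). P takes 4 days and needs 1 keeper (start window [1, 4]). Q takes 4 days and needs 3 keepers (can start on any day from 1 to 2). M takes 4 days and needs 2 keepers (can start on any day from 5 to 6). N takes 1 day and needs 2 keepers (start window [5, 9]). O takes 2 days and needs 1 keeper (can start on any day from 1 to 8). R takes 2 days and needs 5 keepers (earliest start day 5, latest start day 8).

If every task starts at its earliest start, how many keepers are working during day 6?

At early start, day 6 has: M, R.
Demand: 2 + 5 = 7.

7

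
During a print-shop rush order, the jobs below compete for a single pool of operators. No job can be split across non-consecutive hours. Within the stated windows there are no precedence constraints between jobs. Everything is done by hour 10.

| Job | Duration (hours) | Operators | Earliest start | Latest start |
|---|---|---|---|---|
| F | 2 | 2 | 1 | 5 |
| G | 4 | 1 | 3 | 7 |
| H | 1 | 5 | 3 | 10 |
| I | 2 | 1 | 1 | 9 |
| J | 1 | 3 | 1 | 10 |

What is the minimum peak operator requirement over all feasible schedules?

5

Early-start (F@1, G@3, H@3, I@1, J@1) gives peak 6: h1:6  h2:3  h3:6  h4:1  h5:1  h6:1  h7:0  h8:0  h9:0  h10:0.
Shift H→7, J→3.
Schedule F@1, G@3, H@7, I@1, J@3: h1:3  h2:3  h3:4  h4:1  h5:1  h6:1  h7:5  h8:0  h9:0  h10:0 — peak 5.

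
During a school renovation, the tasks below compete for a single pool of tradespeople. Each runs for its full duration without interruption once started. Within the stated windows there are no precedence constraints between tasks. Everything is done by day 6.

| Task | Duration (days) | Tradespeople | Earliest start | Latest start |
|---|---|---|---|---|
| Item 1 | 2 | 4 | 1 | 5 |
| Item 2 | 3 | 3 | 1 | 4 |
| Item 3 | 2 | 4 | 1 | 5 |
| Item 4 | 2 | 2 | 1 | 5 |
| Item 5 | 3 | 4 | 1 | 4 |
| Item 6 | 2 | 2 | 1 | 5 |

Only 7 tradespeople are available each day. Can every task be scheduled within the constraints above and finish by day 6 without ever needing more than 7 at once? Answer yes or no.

no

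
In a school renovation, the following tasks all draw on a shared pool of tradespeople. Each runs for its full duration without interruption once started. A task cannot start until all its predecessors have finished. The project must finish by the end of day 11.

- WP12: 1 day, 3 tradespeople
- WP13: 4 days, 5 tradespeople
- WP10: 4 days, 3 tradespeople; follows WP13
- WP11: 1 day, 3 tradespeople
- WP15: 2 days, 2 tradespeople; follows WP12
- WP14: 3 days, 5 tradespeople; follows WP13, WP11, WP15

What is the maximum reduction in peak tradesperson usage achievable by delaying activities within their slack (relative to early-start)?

Early-start peak: d1:11  d2:7  d3:7  d4:5  d5:8  d6:8  d7:8  d8:3  d9:0  d10:0  d11:0 ⇒ 11.
Leveled (WP12@5, WP13@1, WP10@5, WP11@6, WP15@7, WP14@9): d1:5  d2:5  d3:5  d4:5  d5:6  d6:6  d7:5  d8:5  d9:5  d10:5  d11:5 ⇒ 6.
Reduction 11 − 6 = 5.

5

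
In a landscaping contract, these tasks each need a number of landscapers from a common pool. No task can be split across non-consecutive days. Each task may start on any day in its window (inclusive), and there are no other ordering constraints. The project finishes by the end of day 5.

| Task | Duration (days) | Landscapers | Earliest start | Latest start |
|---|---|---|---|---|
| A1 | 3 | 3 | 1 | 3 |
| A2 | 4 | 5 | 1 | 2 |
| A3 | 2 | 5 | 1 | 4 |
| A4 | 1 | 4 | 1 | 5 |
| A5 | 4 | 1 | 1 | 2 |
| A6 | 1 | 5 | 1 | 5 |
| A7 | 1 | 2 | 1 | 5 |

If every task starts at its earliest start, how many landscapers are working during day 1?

25

At early start, day 1 has: A1, A2, A3, A4, A5, A6, A7.
Demand: 3 + 5 + 5 + 4 + 1 + 5 + 2 = 25.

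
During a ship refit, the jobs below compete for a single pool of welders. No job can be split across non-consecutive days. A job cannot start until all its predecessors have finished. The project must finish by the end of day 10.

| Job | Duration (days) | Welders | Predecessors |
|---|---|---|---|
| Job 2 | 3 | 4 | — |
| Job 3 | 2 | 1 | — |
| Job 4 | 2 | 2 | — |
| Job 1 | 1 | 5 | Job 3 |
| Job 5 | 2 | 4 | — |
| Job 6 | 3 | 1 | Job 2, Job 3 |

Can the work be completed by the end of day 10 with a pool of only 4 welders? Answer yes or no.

The minimum achievable peak is 5; 4 < 5, so no feasible schedule stays within the cap.

no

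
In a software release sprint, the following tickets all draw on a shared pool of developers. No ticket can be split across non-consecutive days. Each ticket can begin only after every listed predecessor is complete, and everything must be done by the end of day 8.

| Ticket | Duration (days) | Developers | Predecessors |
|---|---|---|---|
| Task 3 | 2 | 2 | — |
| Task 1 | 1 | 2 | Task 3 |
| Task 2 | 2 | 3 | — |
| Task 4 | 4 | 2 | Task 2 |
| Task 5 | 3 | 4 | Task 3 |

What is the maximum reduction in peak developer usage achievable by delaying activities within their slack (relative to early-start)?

2

Early-start peak: d1:5  d2:5  d3:8  d4:6  d5:6  d6:2  d7:0  d8:0 ⇒ 8.
Leveled (Task 3@1, Task 1@3, Task 2@1, Task 4@3, Task 5@4): d1:5  d2:5  d3:4  d4:6  d5:6  d6:6  d7:0  d8:0 ⇒ 6.
Reduction 8 − 6 = 2.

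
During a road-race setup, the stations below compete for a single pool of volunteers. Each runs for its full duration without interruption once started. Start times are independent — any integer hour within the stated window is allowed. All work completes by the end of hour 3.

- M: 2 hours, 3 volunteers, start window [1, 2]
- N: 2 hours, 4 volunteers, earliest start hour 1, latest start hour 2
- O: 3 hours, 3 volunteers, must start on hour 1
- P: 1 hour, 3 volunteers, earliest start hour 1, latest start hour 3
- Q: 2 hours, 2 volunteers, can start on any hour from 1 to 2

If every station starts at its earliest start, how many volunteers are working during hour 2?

At early start, hour 2 has: M, N, O, Q.
Demand: 3 + 4 + 3 + 2 = 12.

12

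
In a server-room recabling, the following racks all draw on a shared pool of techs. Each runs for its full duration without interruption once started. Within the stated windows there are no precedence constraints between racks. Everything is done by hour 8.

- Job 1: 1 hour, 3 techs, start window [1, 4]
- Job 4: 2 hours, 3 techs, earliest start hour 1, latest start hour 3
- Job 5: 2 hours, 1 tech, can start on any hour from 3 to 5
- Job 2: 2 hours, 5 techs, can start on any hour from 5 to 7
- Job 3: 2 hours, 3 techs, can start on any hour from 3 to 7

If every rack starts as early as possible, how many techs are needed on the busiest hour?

6

Early-start schedule: Job 1@1, Job 4@1, Job 5@3, Job 2@5, Job 3@3.
Load per hour: hour 1: 6, hour 2: 3, hour 3: 4, hour 4: 4, hour 5: 5, hour 6: 5, hour 7: 0, hour 8: 0.
Peak is 6.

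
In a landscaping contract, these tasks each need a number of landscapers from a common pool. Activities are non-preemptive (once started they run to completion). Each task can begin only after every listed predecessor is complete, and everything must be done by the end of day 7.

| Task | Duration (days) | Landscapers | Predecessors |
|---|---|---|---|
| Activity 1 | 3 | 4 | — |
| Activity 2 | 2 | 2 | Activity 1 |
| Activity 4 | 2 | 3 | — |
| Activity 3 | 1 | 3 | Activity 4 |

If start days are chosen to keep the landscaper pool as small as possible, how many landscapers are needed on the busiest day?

Early-start (Activity 1@1, Activity 2@4, Activity 4@1, Activity 3@3) gives peak 7: d1:7  d2:7  d3:7  d4:2  d5:2  d6:0  d7:0.
Shift Activity 4→4, Activity 3→6.
Schedule Activity 1@1, Activity 2@4, Activity 4@4, Activity 3@6: d1:4  d2:4  d3:4  d4:5  d5:5  d6:3  d7:0 — peak 5.

5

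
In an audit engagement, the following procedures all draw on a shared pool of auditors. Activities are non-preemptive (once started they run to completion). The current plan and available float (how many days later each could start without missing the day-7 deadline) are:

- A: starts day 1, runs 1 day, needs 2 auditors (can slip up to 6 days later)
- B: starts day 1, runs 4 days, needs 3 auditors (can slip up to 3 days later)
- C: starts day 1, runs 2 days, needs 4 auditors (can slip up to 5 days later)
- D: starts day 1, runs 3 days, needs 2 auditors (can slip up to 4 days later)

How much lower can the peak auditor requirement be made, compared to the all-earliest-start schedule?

Early-start peak: d1:11  d2:9  d3:5  d4:3  d5:0  d6:0  d7:0 ⇒ 11.
Leveled (A@1, B@1, C@5, D@2): d1:5  d2:5  d3:5  d4:5  d5:4  d6:4  d7:0 ⇒ 5.
Reduction 11 − 5 = 6.

6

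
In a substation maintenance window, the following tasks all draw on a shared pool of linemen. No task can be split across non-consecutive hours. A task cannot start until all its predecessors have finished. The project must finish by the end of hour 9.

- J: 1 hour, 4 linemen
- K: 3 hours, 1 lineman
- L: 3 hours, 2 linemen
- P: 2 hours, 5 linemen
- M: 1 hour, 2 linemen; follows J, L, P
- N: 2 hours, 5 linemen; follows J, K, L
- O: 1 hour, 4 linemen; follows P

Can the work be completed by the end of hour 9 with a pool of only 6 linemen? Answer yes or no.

yes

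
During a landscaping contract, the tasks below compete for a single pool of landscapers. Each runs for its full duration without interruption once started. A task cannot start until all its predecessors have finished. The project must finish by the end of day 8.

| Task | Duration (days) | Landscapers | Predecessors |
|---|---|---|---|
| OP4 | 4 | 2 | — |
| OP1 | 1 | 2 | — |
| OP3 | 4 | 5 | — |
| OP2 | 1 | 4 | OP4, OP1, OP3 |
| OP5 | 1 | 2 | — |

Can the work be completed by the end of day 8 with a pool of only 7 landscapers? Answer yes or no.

yes

Schedule OP4@1, OP1@1, OP3@2, OP2@6, OP5@1: d1:6  d2:7  d3:7  d4:7  d5:5  d6:4  d7:0  d8:0 — peak 7 ≤ 7.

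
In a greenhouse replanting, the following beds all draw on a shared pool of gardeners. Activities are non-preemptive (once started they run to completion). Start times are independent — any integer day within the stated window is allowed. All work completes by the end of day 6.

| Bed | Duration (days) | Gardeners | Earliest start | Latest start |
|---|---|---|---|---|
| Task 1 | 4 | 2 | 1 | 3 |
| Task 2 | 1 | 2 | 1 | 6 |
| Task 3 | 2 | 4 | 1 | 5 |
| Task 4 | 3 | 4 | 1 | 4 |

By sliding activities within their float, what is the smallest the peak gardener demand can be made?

6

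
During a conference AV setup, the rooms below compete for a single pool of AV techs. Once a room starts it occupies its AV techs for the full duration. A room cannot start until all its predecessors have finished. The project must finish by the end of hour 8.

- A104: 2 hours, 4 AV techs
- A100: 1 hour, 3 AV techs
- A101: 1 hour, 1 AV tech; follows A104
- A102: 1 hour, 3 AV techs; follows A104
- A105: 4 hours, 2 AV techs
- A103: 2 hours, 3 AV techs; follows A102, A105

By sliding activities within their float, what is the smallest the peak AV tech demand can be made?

Early-start (A104@1, A100@1, A101@3, A102@3, A105@1, A103@5) gives peak 9: h1:9  h2:6  h3:6  h4:2  h5:3  h6:3  h7:0  h8:0.
Shift A100→3, A101→4, A102→5, A105→3, A103→7.
Schedule A104@1, A100@3, A101@4, A102@5, A105@3, A103@7: h1:4  h2:4  h3:5  h4:3  h5:5  h6:2  h7:3  h8:3 — peak 5.

5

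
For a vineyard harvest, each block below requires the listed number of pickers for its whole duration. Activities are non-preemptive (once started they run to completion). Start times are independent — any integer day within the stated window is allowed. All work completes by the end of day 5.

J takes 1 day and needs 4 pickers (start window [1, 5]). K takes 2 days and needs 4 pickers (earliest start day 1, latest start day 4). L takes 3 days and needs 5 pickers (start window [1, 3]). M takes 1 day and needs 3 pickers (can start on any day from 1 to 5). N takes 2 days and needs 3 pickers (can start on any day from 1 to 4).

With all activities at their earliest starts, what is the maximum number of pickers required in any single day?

19

Early-start schedule: J@1, K@1, L@1, M@1, N@1.
Load per day: day 1: 19, day 2: 12, day 3: 5, day 4: 0, day 5: 0.
Peak is 19.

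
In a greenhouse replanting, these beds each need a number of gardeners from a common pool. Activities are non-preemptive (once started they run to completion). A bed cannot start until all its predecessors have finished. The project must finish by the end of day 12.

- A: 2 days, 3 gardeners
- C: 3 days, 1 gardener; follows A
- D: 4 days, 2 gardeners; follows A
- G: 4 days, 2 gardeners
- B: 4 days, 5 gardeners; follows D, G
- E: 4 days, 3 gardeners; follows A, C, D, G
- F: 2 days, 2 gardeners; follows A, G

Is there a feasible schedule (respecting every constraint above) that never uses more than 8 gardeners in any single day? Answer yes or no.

yes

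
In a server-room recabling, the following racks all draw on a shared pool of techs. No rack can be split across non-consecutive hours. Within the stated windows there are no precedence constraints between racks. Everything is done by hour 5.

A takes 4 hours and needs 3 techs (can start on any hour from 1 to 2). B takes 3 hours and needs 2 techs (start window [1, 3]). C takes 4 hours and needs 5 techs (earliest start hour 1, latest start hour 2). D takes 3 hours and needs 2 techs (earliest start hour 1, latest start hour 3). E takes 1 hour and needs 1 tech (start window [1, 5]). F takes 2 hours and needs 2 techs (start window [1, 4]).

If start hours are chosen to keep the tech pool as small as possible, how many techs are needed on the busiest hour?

12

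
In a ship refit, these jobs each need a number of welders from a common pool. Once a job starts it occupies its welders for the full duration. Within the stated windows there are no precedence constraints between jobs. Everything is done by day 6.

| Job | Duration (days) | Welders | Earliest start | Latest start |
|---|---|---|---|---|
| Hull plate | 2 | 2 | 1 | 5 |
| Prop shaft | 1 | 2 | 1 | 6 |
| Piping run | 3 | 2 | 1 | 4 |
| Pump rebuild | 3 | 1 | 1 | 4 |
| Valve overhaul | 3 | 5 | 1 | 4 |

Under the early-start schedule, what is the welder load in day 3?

At early start, day 3 has: Piping run, Pump rebuild, Valve overhaul.
Demand: 2 + 1 + 5 = 8.

8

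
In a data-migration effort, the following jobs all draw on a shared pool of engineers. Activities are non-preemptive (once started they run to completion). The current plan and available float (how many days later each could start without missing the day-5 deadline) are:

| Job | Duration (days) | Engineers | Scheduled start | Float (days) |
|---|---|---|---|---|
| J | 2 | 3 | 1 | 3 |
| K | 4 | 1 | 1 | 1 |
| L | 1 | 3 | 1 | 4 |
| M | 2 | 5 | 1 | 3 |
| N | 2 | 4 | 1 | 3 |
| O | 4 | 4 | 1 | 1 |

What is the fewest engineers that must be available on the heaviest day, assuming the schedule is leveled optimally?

Early-start (J@1, K@1, L@1, M@1, N@1, O@1) gives peak 20: d1:20  d2:17  d3:5  d4:5  d5:0.
Shift M→3, O→2.
Schedule J@1, K@1, L@1, M@3, N@1, O@2: d1:11  d2:12  d3:10  d4:10  d5:4 — peak 12.

12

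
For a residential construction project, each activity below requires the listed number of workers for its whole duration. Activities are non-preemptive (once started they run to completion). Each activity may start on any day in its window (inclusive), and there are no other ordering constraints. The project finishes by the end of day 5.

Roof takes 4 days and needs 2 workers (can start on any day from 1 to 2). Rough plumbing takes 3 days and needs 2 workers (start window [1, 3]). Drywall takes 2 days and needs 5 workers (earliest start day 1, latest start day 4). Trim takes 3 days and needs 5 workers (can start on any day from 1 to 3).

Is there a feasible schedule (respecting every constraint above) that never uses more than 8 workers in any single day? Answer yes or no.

The minimum achievable peak is 9; 8 < 9, so no feasible schedule stays within the cap.

no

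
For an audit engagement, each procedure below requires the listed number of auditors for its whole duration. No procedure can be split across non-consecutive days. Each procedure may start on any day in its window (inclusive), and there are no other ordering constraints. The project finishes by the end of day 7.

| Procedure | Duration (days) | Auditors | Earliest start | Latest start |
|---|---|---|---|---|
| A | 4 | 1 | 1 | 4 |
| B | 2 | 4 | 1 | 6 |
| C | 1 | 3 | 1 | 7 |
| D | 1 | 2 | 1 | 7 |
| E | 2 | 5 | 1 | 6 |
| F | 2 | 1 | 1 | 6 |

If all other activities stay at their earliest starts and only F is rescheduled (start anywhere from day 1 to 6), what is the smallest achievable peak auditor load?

F@1: d1:16  d2:11  d3:1  d4:1  d5:0  d6:0  d7:0 → peak 16
F@2: d1:15  d2:11  d3:2  d4:1  d5:0  d6:0  d7:0 → peak 15
F@3: d1:15  d2:10  d3:2  d4:2  d5:0  d6:0  d7:0 → peak 15
F@4: d1:15  d2:10  d3:1  d4:2  d5:1  d6:0  d7:0 → peak 15
F@5: d1:15  d2:10  d3:1  d4:1  d5:1  d6:1  d7:0 → peak 15
F@6: d1:15  d2:10  d3:1  d4:1  d5:0  d6:1  d7:1 → peak 15
Best is F@2, peak 15.

15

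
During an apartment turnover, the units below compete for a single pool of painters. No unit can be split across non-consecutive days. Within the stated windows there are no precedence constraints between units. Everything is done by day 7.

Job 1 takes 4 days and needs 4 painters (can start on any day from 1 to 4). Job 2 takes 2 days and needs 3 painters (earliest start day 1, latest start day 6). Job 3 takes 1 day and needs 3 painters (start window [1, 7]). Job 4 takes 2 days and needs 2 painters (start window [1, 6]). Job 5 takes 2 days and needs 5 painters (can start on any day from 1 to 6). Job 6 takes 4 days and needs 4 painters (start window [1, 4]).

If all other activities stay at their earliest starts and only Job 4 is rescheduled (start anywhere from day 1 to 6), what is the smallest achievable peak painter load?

Job 4@1: d1:21  d2:18  d3:8  d4:8  d5:0  d6:0  d7:0 → peak 21
Job 4@2: d1:19  d2:18  d3:10  d4:8  d5:0  d6:0  d7:0 → peak 19
Job 4@3: d1:19  d2:16  d3:10  d4:10  d5:0  d6:0  d7:0 → peak 19
Job 4@4: d1:19  d2:16  d3:8  d4:10  d5:2  d6:0  d7:0 → peak 19
Job 4@5: d1:19  d2:16  d3:8  d4:8  d5:2  d6:2  d7:0 → peak 19
Job 4@6: d1:19  d2:16  d3:8  d4:8  d5:0  d6:2  d7:2 → peak 19
Best is Job 4@2, peak 19.

19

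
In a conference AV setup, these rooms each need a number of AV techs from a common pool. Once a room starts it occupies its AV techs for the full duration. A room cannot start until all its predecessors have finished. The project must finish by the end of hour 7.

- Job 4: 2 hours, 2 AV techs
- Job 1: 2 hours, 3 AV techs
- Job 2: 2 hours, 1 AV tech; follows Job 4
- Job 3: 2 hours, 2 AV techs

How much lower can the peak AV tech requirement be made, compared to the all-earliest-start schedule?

4

Early-start peak: h1:7  h2:7  h3:1  h4:1  h5:0  h6:0  h7:0 ⇒ 7.
Leveled (Job 4@1, Job 1@3, Job 2@5, Job 3@5): h1:2  h2:2  h3:3  h4:3  h5:3  h6:3  h7:0 ⇒ 3.
Reduction 7 − 3 = 4.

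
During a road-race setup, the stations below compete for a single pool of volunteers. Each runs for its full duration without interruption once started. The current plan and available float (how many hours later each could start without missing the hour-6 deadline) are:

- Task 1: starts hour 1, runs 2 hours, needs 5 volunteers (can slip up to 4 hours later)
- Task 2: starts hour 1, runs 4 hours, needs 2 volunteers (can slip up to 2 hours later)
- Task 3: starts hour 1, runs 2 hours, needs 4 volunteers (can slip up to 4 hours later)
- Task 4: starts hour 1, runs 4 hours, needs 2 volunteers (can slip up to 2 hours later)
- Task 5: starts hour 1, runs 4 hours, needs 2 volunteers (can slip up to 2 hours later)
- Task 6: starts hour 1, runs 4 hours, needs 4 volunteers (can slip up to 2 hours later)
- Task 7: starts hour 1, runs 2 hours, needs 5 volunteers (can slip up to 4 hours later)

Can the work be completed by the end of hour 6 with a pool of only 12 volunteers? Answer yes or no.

yes

Schedule Task 1@1, Task 2@1, Task 3@5, Task 4@3, Task 5@3, Task 6@3, Task 7@1: h1:12  h2:12  h3:10  h4:10  h5:12  h6:12 — peak 12 ≤ 12.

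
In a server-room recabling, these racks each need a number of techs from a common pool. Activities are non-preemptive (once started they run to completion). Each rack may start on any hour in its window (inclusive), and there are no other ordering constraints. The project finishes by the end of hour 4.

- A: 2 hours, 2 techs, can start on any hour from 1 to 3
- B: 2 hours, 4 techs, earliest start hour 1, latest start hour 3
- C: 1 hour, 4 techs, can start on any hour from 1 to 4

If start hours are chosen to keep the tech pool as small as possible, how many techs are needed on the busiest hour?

6

Early-start (A@1, B@1, C@1) gives peak 10: h1:10  h2:6  h3:0  h4:0.
Shift C→3.
Schedule A@1, B@1, C@3: h1:6  h2:6  h3:4  h4:0 — peak 6.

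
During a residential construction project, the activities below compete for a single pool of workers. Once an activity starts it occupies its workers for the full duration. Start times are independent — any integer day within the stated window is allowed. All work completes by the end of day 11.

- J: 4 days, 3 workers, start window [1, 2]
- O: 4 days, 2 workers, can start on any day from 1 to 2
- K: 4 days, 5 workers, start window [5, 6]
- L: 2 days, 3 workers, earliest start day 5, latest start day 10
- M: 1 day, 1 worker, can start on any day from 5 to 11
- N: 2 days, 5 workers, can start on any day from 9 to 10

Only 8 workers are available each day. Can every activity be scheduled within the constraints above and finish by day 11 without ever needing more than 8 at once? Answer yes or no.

yes

Schedule J@1, O@1, K@5, L@5, M@7, N@9: d1:5  d2:5  d3:5  d4:5  d5:8  d6:8  d7:6  d8:5  d9:5  d10:5  d11:0 — peak 8 ≤ 8.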